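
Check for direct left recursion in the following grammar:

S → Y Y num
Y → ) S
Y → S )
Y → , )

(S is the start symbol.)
Direct left recursion occurs when N → N α for some non-terminal N (the right-hand side begins with the left-hand side itself).

S → Y Y num: starts with Y
Y → ) S: starts with ')'
Y → S ): starts with S
Y → , ): starts with ','

No direct left recursion found.

Answer: No direct left recursion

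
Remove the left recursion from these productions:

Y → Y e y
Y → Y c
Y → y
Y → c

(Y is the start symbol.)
Y is directly left-recursive. The standard transformation for
  A → A α₁ | ... | A α_m | β₁ | ... | β_n
is
  A  → β₁ A' | ... | β_n A'
  A' → α₁ A' | ... | α_m A' | ε

Y → y becomes Y → y Y'
Y → c becomes Y → c Y'
Y → Y e y becomes Y' → e y Y'
Y → Y c becomes Y' → c Y'
Add Y' → ε

Resulting grammar:
Y → y Y'
Y → c Y'
Y' → e y Y'
Y' → c Y'
Y' → ε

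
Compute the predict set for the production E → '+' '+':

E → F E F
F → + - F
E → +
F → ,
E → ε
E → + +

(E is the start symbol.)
{ '+' }

PREDICT(E → '+' '+') = (FIRST(RHS) \ {ε}) ∪ (FOLLOW(E) if ε ∈ FIRST(RHS), i.e. RHS ⇒* ε)
FIRST('+' '+') = { '+' }
ε ∉ FIRST('+' '+'), so FOLLOW(E) is not added.
PREDICT(E → '+' '+') = { '+' }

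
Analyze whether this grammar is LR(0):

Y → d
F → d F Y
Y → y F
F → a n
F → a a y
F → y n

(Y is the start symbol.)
A grammar is LR(0) if no state in the canonical LR(0) collection has:
  - both a shift item (dot before a terminal) and a complete item (shift-reduce conflict), or
  - two or more complete items (reduce-reduce conflict; the accept item [Y' → Y .] counts as a complete item here).

Augment with Y' → Y and build the canonical LR(0) collection (I0 = CLOSURE({[Y' → . Y]}), then GOTO on every symbol after a dot until no new states appear). It has 14 states:
  I0: { [Y → . d], [Y → . y F], [Y' → . Y] }  — shift
  I1: { [Y' → Y .] }  — accept
  I2: { [Y → d .] }  — reduce
  I3: { [F → . a a y], [F → . a n], [F → . d F Y], [F → . y n], [Y → y . F] }  — shift
  I4: { [Y → y F .] }  — reduce
  I5: { [F → a . a y], [F → a . n] }  — shift
  I6: { [F → . a a y], [F → . a n], [F → . d F Y], [F → . y n], [F → d . F Y] }  — shift
  I7: { [F → y . n] }  — shift
  I8: { [F → y n .] }  — reduce
  I9: { [F → d F . Y], [Y → . d], [Y → . y F] }  — shift
  I10: { [F → d F Y .] }  — reduce
  I11: { [F → a a . y] }  — shift
  I12: { [F → a n .] }  — reduce
  I13: { [F → a a y .] }  — reduce

Every state is either a pure shift/goto state or contains exactly one complete item and nothing to shift — no conflicts. The grammar is LR(0).

Answer: Yes, the grammar is LR(0)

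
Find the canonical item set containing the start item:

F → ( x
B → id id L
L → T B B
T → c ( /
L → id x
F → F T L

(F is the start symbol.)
{ [F → . ( x], [F → . F T L], [F' → . F] }

First, augment the grammar with F' → F
I₀ = CLOSURE({ [F' → . F] }):
  [F' → . F] has the dot before F: add [F → . ( x], [F → . F T L]
No further items can be added.

I₀ = { [F → . ( x], [F → . F T L], [F' → . F] }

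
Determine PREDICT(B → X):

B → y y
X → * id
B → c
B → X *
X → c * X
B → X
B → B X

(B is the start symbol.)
{ '*', 'c' }

PREDICT(B → X) = (FIRST(RHS) \ {ε}) ∪ (FOLLOW(B) if ε ∈ FIRST(RHS), i.e. RHS ⇒* ε)
FIRST(X) = { '*', 'c' }
FIRST(X) = { '*', 'c' }
ε ∉ FIRST(X), so FOLLOW(B) is not added.
PREDICT(B → X) = { '*', 'c' }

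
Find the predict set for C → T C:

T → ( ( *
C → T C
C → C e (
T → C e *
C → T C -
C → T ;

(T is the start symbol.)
{ '(' }

PREDICT(C → T C) = (FIRST(RHS) \ {ε}) ∪ (FOLLOW(C) if ε ∈ FIRST(RHS), i.e. RHS ⇒* ε)
FIRST(T) = { '(' }
FIRST(T C) = { '(' }
ε ∉ FIRST(T C), so FOLLOW(C) is not added.
PREDICT(C → T C) = { '(' }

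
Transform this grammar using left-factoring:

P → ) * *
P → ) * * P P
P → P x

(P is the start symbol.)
P → ) * * P'
P' → ε
P' → P P
P → P x

Left-factoring transforms A → αβ₁ | αβ₂ into A → αA' and A' → β₁ | β₂
(α is the longest common prefix among the alternatives). Repeat until
no nonterminal has two alternatives with a common prefix.

Round 1: P has alternatives sharing prefix ') * *'. Introduce P': P → ) * * P'
  Add: P' → ε
  Add: P' → P P

No remaining common prefixes — done.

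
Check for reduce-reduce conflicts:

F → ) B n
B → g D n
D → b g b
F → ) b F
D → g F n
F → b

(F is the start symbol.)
No reduce-reduce conflicts

Augment with F' → F and build the canonical LR(0) collection (I0 = CLOSURE({[F' → . F]}), then GOTO on every symbol after a dot until no new states appear). It has 17 states:
  I0: { [F → . ) B n], [F → . ) b F], [F → . b], [F' → . F] }  — shift
  I1: { [B → . g D n], [F → ) . B n], [F → ) . b F] }  — shift
  I2: { [F' → F .] }  — accept
  I3: { [F → b .] }  — reduce
  I4: { [F → ) B . n] }  — shift
  I5: { [F → ) b . F], [F → . ) B n], [F → . ) b F], [F → . b] }  — shift
  I6: { [B → g . D n], [D → . b g b], [D → . g F n] }  — shift
  I7: { [B → g D . n] }  — shift
  I8: { [D → b . g b] }  — shift
  I9: { [D → g . F n], [F → . ) B n], [F → . ) b F], [F → . b] }  — shift
  I10: { [D → g F . n] }  — shift
  I11: { [D → g F n .] }  — reduce
  I12: { [D → b g . b] }  — shift
  I13: { [D → b g b .] }  — reduce
  I14: { [B → g D n .] }  — reduce
  I15: { [F → ) b F .] }  — reduce
  I16: { [F → ) B n .] }  — reduce

No state contains more than one complete item.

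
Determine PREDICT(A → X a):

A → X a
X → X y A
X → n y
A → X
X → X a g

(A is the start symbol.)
PREDICT(A → X a) = (FIRST(RHS) \ {ε}) ∪ (FOLLOW(A) if ε ∈ FIRST(RHS), i.e. RHS ⇒* ε)
FIRST(X) = { 'n' }
FIRST(X a) = { 'n' }
ε ∉ FIRST(X a), so FOLLOW(A) is not added.
PREDICT(A → X a) = { 'n' }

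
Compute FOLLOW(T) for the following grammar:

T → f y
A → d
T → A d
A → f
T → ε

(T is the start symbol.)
{ $ }

T is the start symbol, so $ ∈ FOLLOW(T).
T does not occur on any right-hand side.

Taking the union: FOLLOW(T) = { $ }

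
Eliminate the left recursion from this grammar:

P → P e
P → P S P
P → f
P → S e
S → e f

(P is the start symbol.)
P → f P'
P → S e P'
P' → e P'
P' → S P P'
P' → ε
S → e f

P is directly left-recursive. The standard transformation for
  A → A α₁ | ... | A α_m | β₁ | ... | β_n
is
  A  → β₁ A' | ... | β_n A'
  A' → α₁ A' | ... | α_m A' | ε

P → f becomes P → f P'
P → S e becomes P → S e P'
P → P e becomes P' → e P'
P → P S P becomes P' → S P P'
Add P' → ε

Productions for other non-terminals are unchanged:
  S → e f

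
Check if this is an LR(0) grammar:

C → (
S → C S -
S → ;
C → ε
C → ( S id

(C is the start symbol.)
A grammar is LR(0) if no state in the canonical LR(0) collection has:
  - both a shift item (dot before a terminal) and a complete item (shift-reduce conflict), or
  - two or more complete items (reduce-reduce conflict; the accept item [C' → C .] counts as a complete item here).

Augment with C' → C and build the canonical LR(0) collection (I0 = CLOSURE({[C' → . C]}), then GOTO on every symbol after a dot until no new states appear). It has 9 states:
  I0: { [C → . ( S id], [C → . (], [C → .], [C' → . C] }  — shift, reduce
  I1: { [C → ( . S id], [C → ( .], [C → . ( S id], [C → . (], [C → .], [S → . ;], [S → . C S -] }  — shift, 2 reduces
  I2: { [C' → C .] }  — accept
  I3: { [S → ; .] }  — reduce
  I4: { [C → . ( S id], [C → . (], [C → .], [S → . ;], [S → . C S -], [S → C . S -] }  — shift, reduce
  I5: { [C → ( S . id] }  — shift
  I6: { [C → ( S id .] }  — reduce
  I7: { [S → C S . -] }  — shift
  I8: { [S → C S - .] }  — reduce

Conflict in state I0:
  Shift-reduce conflict between [C → .] and [C → . (]
So the grammar is NOT LR(0).

Answer: No. Shift-reduce conflict between [C → .] and [C → . (]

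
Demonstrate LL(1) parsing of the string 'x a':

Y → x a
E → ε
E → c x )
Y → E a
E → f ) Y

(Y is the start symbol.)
LL(1) parsing maintains a stack (initially the start symbol over $) and the input. At each step: if the stack top is a terminal, match it against the current input token; if it is a non-terminal N, replace it with the RHS of M[N, lookahead] (the unique production whose predict set contains the lookahead).

Stack is shown with the top on the left.

Stack  Input  Action
--------------------
Y $    x a $  output Y → x a
x a $  x a $  match 'x'
a $    a $    match 'a'
$      $      accept

The string is accepted.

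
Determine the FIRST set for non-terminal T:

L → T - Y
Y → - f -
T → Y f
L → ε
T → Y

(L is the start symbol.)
{ '-' }

FIRST sets of the other non-terminals involved (by the same procedure, iterated to a fixed point):
  FIRST(Y) = { '-' }

From T → Y f:
  - Y is a non-terminal: add FIRST(Y) \ {ε} = { '-' }
    Y is not nullable, so stop
From T → Y:
  - Y is a non-terminal: add FIRST(Y) \ {ε} = { '-' }
    Y is not nullable, so stop

Collecting: FIRST(T) = { '-' }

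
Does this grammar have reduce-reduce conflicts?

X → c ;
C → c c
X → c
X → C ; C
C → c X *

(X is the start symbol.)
A reduce-reduce conflict occurs when an LR(0) state has two complete items [A → α .] and [B → β .] — both call for a reduction, and with no lookahead the parser cannot choose between them.

Augment with X' → X and build the canonical LR(0) collection (I0 = CLOSURE({[X' → . X]}), then GOTO on every symbol after a dot until no new states appear). It has 11 states:
  I0: { [C → . c X *], [C → . c c], [X → . C ; C], [X → . c ;], [X → . c], [X' → . X] }  — shift
  I1: { [X → C . ; C] }  — shift
  I2: { [X' → X .] }  — accept
  I3: { [C → . c X *], [C → . c c], [C → c . X *], [C → c . c], [X → . C ; C], [X → . c ;], [X → . c], [X → c . ;], [X → c .] }  — shift, reduce
  I4: { [X → c ; .] }  — reduce
  I5: { [C → c X . *] }  — shift
  I6: { [C → . c X *], [C → . c c], [C → c . X *], [C → c . c], [C → c c .], [X → . C ; C], [X → . c ;], [X → . c], [X → c . ;], [X → c .] }  — shift, 2 reduces
  I7: { [C → c X * .] }  — reduce
  I8: { [C → . c X *], [C → . c c], [X → C ; . C] }  — shift
  I9: { [X → C ; C .] }  — reduce
  I10: { [C → . c X *], [C → . c c], [C → c . X *], [C → c . c], [X → . C ; C], [X → . c ;], [X → . c] }  — shift

I6 contains complete items [C → c c .], [X → c .] — reduce-reduce conflict.

Answer: Yes — I6: [C → c c .] vs [X → c .]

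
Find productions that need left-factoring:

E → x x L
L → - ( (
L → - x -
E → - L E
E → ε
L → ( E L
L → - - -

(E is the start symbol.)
Yes, L has productions with common prefix '-'

Left-factoring is needed when two productions for the same non-terminal
share a common prefix on the right-hand side.

Productions for E:
  E → x x L
  E → - L E
  E → ε
Productions for L:
  L → - ( (
  L → - x -
  L → ( E L
  L → - - -

Found common prefix '-' in productions for L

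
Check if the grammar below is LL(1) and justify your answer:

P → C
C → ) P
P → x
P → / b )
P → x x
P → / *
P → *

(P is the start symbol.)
No. Predict set conflict for P: { 'x' }

A grammar is LL(1) if for each non-terminal N with multiple productions, the predict sets of those productions are pairwise disjoint, where PREDICT(N → α) = (FIRST(α) \ {ε}) ∪ (FOLLOW(N) if α ⇒* ε).

Relevant sets:
  FIRST(C) = { ')' }

For P:
  PREDICT(P → C) = { ')' }
  PREDICT(P → x) = { 'x' }
  PREDICT(P → '/' b ')') = { '/' }
  PREDICT(P → x x) = { 'x' }
  PREDICT(P → '/' '*') = { '/' }
  PREDICT(P → '*') = { '*' }
C has a single production, so nothing to check there.

Conflict found: Predict set conflict for P: { 'x' }
The grammar is NOT LL(1).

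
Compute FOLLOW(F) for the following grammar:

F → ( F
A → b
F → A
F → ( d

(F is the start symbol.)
To compute FOLLOW(F), find every occurrence of F on a right-hand side N → α F β: add FIRST(β) \ {ε}, and if β is empty or nullable also add FOLLOW(N). Iterate to a fixed point.

F is the start symbol, so $ ∈ FOLLOW(F).
In F → ( F: F is at the end; this adds FOLLOW(F) to itself — nothing new

Taking the union: FOLLOW(F) = { $ }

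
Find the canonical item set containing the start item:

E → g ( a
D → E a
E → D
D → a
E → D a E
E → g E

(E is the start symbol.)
{ [D → . E a], [D → . a], [E → . D a E], [E → . D], [E → . g ( a], [E → . g E], [E' → . E] }

First, augment the grammar with E' → E
I₀ = CLOSURE({ [E' → . E] }):
  [E' → . E] has the dot before E: add [E → . g ( a], [E → . D], [E → . D a E], [E → . g E]
  [E → . D] has the dot before D: add [D → . E a], [D → . a]
No further items can be added.

I₀ = { [D → . E a], [D → . a], [E → . D a E], [E → . D], [E → . g ( a], [E → . g E], [E' → . E] }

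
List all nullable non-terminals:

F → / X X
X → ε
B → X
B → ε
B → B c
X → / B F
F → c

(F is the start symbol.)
ε-productions: X → ε, B → ε
So X, B are immediately nullable.
No further non-terminal can be added: every production for the remaining non-terminals contains a terminal or a non-nullable non-terminal.
Nullable = { 'B', 'X' }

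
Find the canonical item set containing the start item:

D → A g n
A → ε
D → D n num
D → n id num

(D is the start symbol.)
{ [A → .], [D → . A g n], [D → . D n num], [D → . n id num], [D' → . D] }

First, augment the grammar with D' → D
I₀ = CLOSURE({ [D' → . D] }):
  [D' → . D] has the dot before D: add [D → . A g n], [D → . D n num], [D → . n id num]
  [D → . A g n] has the dot before A: add [A → .]
No further items can be added.

I₀ = { [A → .], [D → . A g n], [D → . D n num], [D → . n id num], [D' → . D] }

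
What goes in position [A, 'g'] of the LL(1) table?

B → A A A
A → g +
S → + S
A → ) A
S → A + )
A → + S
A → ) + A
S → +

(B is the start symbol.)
A → g +

To find M[A, 'g'], we find productions for A where 'g' is in the predict set (PREDICT(N → α) = (FIRST(α) \ {ε}) ∪ (FOLLOW(N) if α ⇒* ε)).

A → g +: PREDICT = { 'g' }
  'g' is in predict set, so this production goes in M[A, 'g']
A → ) A: PREDICT = { ')' }
A → + S: PREDICT = { '+' }
A → ) + A: PREDICT = { ')' }

M[A, 'g'] = A → g +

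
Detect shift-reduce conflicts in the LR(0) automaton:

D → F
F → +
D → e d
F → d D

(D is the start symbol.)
Augment with D' → D and build the canonical LR(0) collection (I0 = CLOSURE({[D' → . D]}), then GOTO on every symbol after a dot until no new states appear). It has 8 states:
  I0: { [D → . F], [D → . e d], [D' → . D], [F → . +], [F → . d D] }  — shift
  I1: { [F → + .] }  — reduce
  I2: { [D' → D .] }  — accept
  I3: { [D → F .] }  — reduce
  I4: { [D → . F], [D → . e d], [F → . +], [F → . d D], [F → d . D] }  — shift
  I5: { [D → e . d] }  — shift
  I6: { [D → e d .] }  — reduce
  I7: { [F → d D .] }  — reduce

No state contains both a complete item and a shift item.

Answer: No shift-reduce conflicts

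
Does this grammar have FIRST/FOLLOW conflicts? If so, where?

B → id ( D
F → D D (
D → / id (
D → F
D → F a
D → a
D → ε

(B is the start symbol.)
Yes. D → '/' id '(' with FOLLOW(D) on { '/' }; D → F with FOLLOW(D) on { '(', '/', 'a' }; D → F a with FOLLOW(D) on { '(', '/', 'a' }; D → a with FOLLOW(D) on { 'a' }

Nullable non-terminals: D.
FIRST sets used below: FIRST(F) = { '(', '/', 'a' }

D: nullable alternative(s) D → ε; FOLLOW(D) = { $, '(', '/', 'a' }
  D → / id (: FIRST \ {ε} = { '/' } — overlaps FOLLOW(D) on { '/' }: CONFLICT
  D → F: FIRST \ {ε} = { '(', '/', 'a' } — overlaps FOLLOW(D) on { '(', '/', 'a' }: CONFLICT
  D → F a: FIRST \ {ε} = { '(', '/', 'a' } — overlaps FOLLOW(D) on { '(', '/', 'a' }: CONFLICT
  D → a: FIRST \ {ε} = { 'a' } — overlaps FOLLOW(D) on { 'a' }: CONFLICT
  D → ε: FIRST \ {ε} = { } — this is the only nullable alternative, skip

B, F have no nullable alternative, so no FIRST/FOLLOW check is needed there.

So the grammar has 4 FIRST/FOLLOW conflicts (marked CONFLICT above).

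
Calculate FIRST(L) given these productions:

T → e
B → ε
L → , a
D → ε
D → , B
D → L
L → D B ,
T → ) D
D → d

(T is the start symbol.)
{ ',', 'd' }

To compute FIRST(L), examine every production with L on the left-hand side, reading each right-hand side left to right until a non-nullable symbol is reached.

FIRST sets of the other non-terminals involved (by the same procedure, iterated to a fixed point):
  FIRST(D) = { ',', 'd', ε }
  FIRST(B) = { ε }

From L → , a:
  - ',' is a terminal: add ',' and stop
From L → D B ,:
  - D is a non-terminal: add FIRST(D) \ {ε} = { ',', 'd' }
    D is nullable, so continue to the next symbol
  - B is a non-terminal: add FIRST(B) \ {ε} = { }
    B is nullable, so continue to the next symbol
  - ',' is a terminal: add ',' and stop

Collecting: FIRST(L) = { ',', 'd' }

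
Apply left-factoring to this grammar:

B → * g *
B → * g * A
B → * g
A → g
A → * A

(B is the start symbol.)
B → * g B'
B' → * B''
B'' → ε
B'' → A
B' → ε
A → g
A → * A

Left-factoring transforms A → αβ₁ | αβ₂ into A → αA' and A' → β₁ | β₂
(α is the longest common prefix among the alternatives). Repeat until
no nonterminal has two alternatives with a common prefix.

Round 1: B has alternatives sharing prefix '* g'. Introduce B': B → * g B'
  Add: B' → *
  Add: B' → * A
  Add: B' → ε

Round 2: B' has alternatives sharing prefix '*'. Introduce B'': B' → * B''
  Add: B'' → ε
  Add: B'' → A

No remaining common prefixes — done.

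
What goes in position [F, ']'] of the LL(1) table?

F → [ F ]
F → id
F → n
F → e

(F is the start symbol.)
To find M[F, ']'], we find productions for F where ']' is in the predict set (PREDICT(N → α) = (FIRST(α) \ {ε}) ∪ (FOLLOW(N) if α ⇒* ε)).

F → [ F ]: PREDICT = { '[' }
F → id: PREDICT = { 'id' }
F → n: PREDICT = { 'n' }
F → e: PREDICT = { 'e' }

M[F, ']'] is empty (no production applies)

Answer: Empty (error entry)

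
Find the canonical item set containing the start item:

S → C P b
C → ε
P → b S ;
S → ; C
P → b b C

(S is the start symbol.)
First, augment the grammar with S' → S
I₀ = CLOSURE({ [S' → . S] }):
  [S' → . S] has the dot before S: add [S → . C P b], [S → . ; C]
  [S → . C P b] has the dot before C: add [C → .]
No further items can be added.

I₀ = { [C → .], [S → . ; C], [S → . C P b], [S' → . S] }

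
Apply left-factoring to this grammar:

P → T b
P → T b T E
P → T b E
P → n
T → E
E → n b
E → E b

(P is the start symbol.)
P → T b P'
P' → ε
P' → T E
P' → E
P → n
T → E
E → n b
E → E b

Left-factoring transforms A → αβ₁ | αβ₂ into A → αA' and A' → β₁ | β₂
(α is the longest common prefix among the alternatives). Repeat until
no nonterminal has two alternatives with a common prefix.

Round 1: P has alternatives sharing prefix 'T b'. Introduce P': P → T b P'
  Add: P' → ε
  Add: P' → T E
  Add: P' → E

No remaining common prefixes — done.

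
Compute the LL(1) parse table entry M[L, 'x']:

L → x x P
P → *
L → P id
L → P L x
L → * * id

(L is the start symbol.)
To find M[L, 'x'], we find productions for L where 'x' is in the predict set (PREDICT(N → α) = (FIRST(α) \ {ε}) ∪ (FOLLOW(N) if α ⇒* ε)).

Relevant sets:
  FIRST(P) = { '*' }

L → x x P: PREDICT = { 'x' }
  'x' is in predict set, so this production goes in M[L, 'x']
L → P id: PREDICT = { '*' }
L → P L x: PREDICT = { '*' }
L → * * id: PREDICT = { '*' }

M[L, 'x'] = L → x x P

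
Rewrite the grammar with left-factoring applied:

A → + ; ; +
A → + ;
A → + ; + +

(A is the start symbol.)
A → + ; A'
A' → ; +
A' → ε
A' → + +

Left-factoring transforms A → αβ₁ | αβ₂ into A → αA' and A' → β₁ | β₂
(α is the longest common prefix among the alternatives). Repeat until
no nonterminal has two alternatives with a common prefix.

Round 1: A has alternatives sharing prefix '+ ;'. Introduce A': A → + ; A'
  Add: A' → ; +
  Add: A' → ε
  Add: A' → + +

No remaining common prefixes — done.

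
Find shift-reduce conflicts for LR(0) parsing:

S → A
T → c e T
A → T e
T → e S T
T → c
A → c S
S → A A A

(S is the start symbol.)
Augment with S' → S and build the canonical LR(0) collection (I0 = CLOSURE({[S' → . S]}), then GOTO on every symbol after a dot until no new states appear). It has 17 states:
  I0: { [A → . T e], [A → . c S], [S → . A A A], [S → . A], [S' → . S], [T → . c e T], [T → . c], [T → . e S T] }  — shift
  I1: { [A → . T e], [A → . c S], [S → A . A A], [S → A .], [T → . c e T], [T → . c], [T → . e S T] }  — shift, reduce
  I2: { [S' → S .] }  — accept
  I3: { [A → T . e] }  — shift
  I4: { [A → . T e], [A → . c S], [A → c . S], [S → . A A A], [S → . A], [T → . c e T], [T → . c], [T → . e S T], [T → c . e T], [T → c .] }  — shift, reduce
  I5: { [A → . T e], [A → . c S], [S → . A A A], [S → . A], [T → . c e T], [T → . c], [T → . e S T], [T → e . S T] }  — shift
  I6: { [T → . c e T], [T → . c], [T → . e S T], [T → e S . T] }  — shift
  I7: { [T → e S T .] }  — reduce
  I8: { [T → c . e T], [T → c .] }  — shift, reduce
  I9: { [T → . c e T], [T → . c], [T → . e S T], [T → c e . T] }  — shift
  I10: { [T → c e T .] }  — reduce
  I11: { [A → c S .] }  — reduce
  I12: { [A → . T e], [A → . c S], [S → . A A A], [S → . A], [T → . c e T], [T → . c], [T → . e S T], [T → c e . T], [T → e . S T] }  — shift
  I13: { [A → T . e], [T → c e T .] }  — shift, reduce
  I14: { [A → T e .] }  — reduce
  I15: { [A → . T e], [A → . c S], [S → A A . A], [T → . c e T], [T → . c], [T → . e S T] }  — shift
  I16: { [S → A A A .] }  — reduce

I1 contains reduce item [S → A .] and shift items [A → . c S], [T → . c], [T → . c e T], [T → . e S T] — shift-reduce conflict.
I4 contains reduce item [T → c .] and shift items [A → . c S], [T → . c], [T → . c e T], [T → c . e T], [T → . e S T] — shift-reduce conflict.
I8 contains reduce item [T → c .] and shift item [T → c . e T] — shift-reduce conflict.
I13 contains reduce item [T → c e T .] and shift item [A → T . e] — shift-reduce conflict.

Answer: Yes — I1: [S → A .] vs [A → . c S]; I4: [T → c .] vs [A → . c S]; I8: [T → c .] vs [T → c . e T]; I13: [T → c e T .] vs [A → T . e]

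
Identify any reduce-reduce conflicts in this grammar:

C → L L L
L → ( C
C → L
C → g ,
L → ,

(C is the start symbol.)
No reduce-reduce conflicts

A reduce-reduce conflict occurs when an LR(0) state has two complete items [A → α .] and [B → β .] — both call for a reduction, and with no lookahead the parser cannot choose between them.

Augment with C' → C and build the canonical LR(0) collection (I0 = CLOSURE({[C' → . C]}), then GOTO on every symbol after a dot until no new states appear). It has 10 states:
  I0: { [C → . L L L], [C → . L], [C → . g ,], [C' → . C], [L → . ( C], [L → . ,] }  — shift
  I1: { [C → . L L L], [C → . L], [C → . g ,], [L → ( . C], [L → . ( C], [L → . ,] }  — shift
  I2: { [L → , .] }  — reduce
  I3: { [C' → C .] }  — accept
  I4: { [C → L . L L], [C → L .], [L → . ( C], [L → . ,] }  — shift, reduce
  I5: { [C → g . ,] }  — shift
  I6: { [C → g , .] }  — reduce
  I7: { [C → L L . L], [L → . ( C], [L → . ,] }  — shift
  I8: { [C → L L L .] }  — reduce
  I9: { [L → ( C .] }  — reduce

No state contains more than one complete item.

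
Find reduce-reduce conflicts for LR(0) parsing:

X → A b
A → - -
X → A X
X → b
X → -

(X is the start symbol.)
Yes — I6: [X → A b .] vs [X → b .]

A reduce-reduce conflict occurs when an LR(0) state has two complete items [A → α .] and [B → β .] — both call for a reduction, and with no lookahead the parser cannot choose between them.

Augment with X' → X and build the canonical LR(0) collection (I0 = CLOSURE({[X' → . X]}), then GOTO on every symbol after a dot until no new states appear). It has 8 states:
  I0: { [A → . - -], [X → . -], [X → . A X], [X → . A b], [X → . b], [X' → . X] }  — shift
  I1: { [A → - . -], [X → - .] }  — shift, reduce
  I2: { [A → . - -], [X → . -], [X → . A X], [X → . A b], [X → . b], [X → A . X], [X → A . b] }  — shift
  I3: { [X' → X .] }  — accept
  I4: { [X → b .] }  — reduce
  I5: { [X → A X .] }  — reduce
  I6: { [X → A b .], [X → b .] }  — 2 reduces
  I7: { [A → - - .] }  — reduce

I6 contains complete items [X → A b .], [X → b .] — reduce-reduce conflict.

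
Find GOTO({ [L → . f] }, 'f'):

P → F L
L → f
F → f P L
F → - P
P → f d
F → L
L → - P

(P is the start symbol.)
GOTO(I, 'f') = CLOSURE({ [A → αX.β] : [A → α.Xβ] ∈ I, X = 'f' })

Items with dot before 'f', with the dot advanced:
  [L → . f] → [L → f .]
Closure adds nothing (no advanced item has the dot before a non-terminal).

GOTO = { [L → f .] }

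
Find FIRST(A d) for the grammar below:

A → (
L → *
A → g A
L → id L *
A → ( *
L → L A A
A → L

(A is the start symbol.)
{ '(', '*', 'g', 'id' }

FIRST sets of the non-terminals involved (from the grammar, by fixed-point iteration):
  FIRST(A) = { '(', '*', 'g', 'id' }

To compute FIRST(A d), process the symbols left to right:
Symbol A is a non-terminal. Add FIRST(A) \ {ε} = { '(', '*', 'g', 'id' }
A is not nullable (ε ∉ FIRST(A)), so stop here.
FIRST(A d) = { '(', '*', 'g', 'id' }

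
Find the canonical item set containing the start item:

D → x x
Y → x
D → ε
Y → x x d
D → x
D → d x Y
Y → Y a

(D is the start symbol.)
{ [D → . d x Y], [D → . x x], [D → . x], [D → .], [D' → . D] }

First, augment the grammar with D' → D
I₀ = CLOSURE({ [D' → . D] }):
  [D' → . D] has the dot before D: add [D → . x x], [D → .], [D → . x], [D → . d x Y]
No further items can be added.

I₀ = { [D → . d x Y], [D → . x x], [D → . x], [D → .], [D' → . D] }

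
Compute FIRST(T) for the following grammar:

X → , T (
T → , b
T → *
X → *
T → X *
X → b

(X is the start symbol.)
To compute FIRST(T), examine every production with T on the left-hand side, reading each right-hand side left to right until a non-nullable symbol is reached.

FIRST sets of the other non-terminals involved (by the same procedure, iterated to a fixed point):
  FIRST(X) = { '*', ',', 'b' }

From T → , b:
  - ',' is a terminal: add ',' and stop
From T → *:
  - '*' is a terminal: add '*' and stop
From T → X *:
  - X is a non-terminal: add FIRST(X) \ {ε} = { '*', ',', 'b' }
    X is not nullable, so stop

Collecting: FIRST(T) = { '*', ',', 'b' }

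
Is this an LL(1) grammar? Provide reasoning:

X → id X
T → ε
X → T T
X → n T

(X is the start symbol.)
Relevant sets:
  FIRST(T) = { ε }
  FOLLOW(X) = { $ }

For X:
  PREDICT(X → id X) = { 'id' }
  PREDICT(X → T T) = { $ }
  PREDICT(X → n T) = { 'n' }
T has a single production, so nothing to check there.

All predict sets are disjoint. The grammar IS LL(1).

Answer: Yes, the grammar is LL(1).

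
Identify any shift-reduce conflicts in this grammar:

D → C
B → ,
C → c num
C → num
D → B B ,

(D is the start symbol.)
A shift-reduce conflict occurs when an LR(0) state has both:
  - a complete (reduce) item [A → α .] (dot at the end), and
  - a shift item [B → β . c γ] (dot before a terminal).

Augment with D' → D and build the canonical LR(0) collection (I0 = CLOSURE({[D' → . D]}), then GOTO on every symbol after a dot until no new states appear). It has 10 states:
  I0: { [B → . ,], [C → . c num], [C → . num], [D → . B B ,], [D → . C], [D' → . D] }  — shift
  I1: { [B → , .] }  — reduce
  I2: { [B → . ,], [D → B . B ,] }  — shift
  I3: { [D → C .] }  — reduce
  I4: { [D' → D .] }  — accept
  I5: { [C → c . num] }  — shift
  I6: { [C → num .] }  — reduce
  I7: { [C → c num .] }  — reduce
  I8: { [D → B B . ,] }  — shift
  I9: { [D → B B , .] }  — reduce

No state contains both a complete item and a shift item.

Answer: No shift-reduce conflicts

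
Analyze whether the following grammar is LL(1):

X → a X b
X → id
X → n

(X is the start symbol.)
A grammar is LL(1) if for each non-terminal N with multiple productions, the predict sets of those productions are pairwise disjoint, where PREDICT(N → α) = (FIRST(α) \ {ε}) ∪ (FOLLOW(N) if α ⇒* ε).

For X:
  PREDICT(X → a X b) = { 'a' }
  PREDICT(X → id) = { 'id' }
  PREDICT(X → n) = { 'n' }

All predict sets are disjoint. The grammar IS LL(1).

Answer: Yes, the grammar is LL(1).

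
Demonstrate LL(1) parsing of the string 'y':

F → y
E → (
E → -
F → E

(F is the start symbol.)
LL(1) parsing maintains a stack (initially the start symbol over $) and the input. At each step: if the stack top is a terminal, match it against the current input token; if it is a non-terminal N, replace it with the RHS of M[N, lookahead] (the unique production whose predict set contains the lookahead).

Stack is shown with the top on the left.

Stack  Input  Action
--------------------
F $    y $    output F → y
y $    y $    match 'y'
$      $      accept

The string is accepted.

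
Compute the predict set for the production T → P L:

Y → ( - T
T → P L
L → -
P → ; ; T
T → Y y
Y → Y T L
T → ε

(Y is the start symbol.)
{ ';' }

PREDICT(T → P L) = (FIRST(RHS) \ {ε}) ∪ (FOLLOW(T) if ε ∈ FIRST(RHS), i.e. RHS ⇒* ε)
FIRST(P) = { ';' }
FIRST(P L) = { ';' }
ε ∉ FIRST(P L), so FOLLOW(T) is not added.
PREDICT(T → P L) = { ';' }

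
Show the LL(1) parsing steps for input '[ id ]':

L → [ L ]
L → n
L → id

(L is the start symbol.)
Stack is shown with the top on the left.

Stack    Input     Action
-------------------------
L $      [ id ] $  output L → [ L ]
[ L ] $  [ id ] $  match '['
L ] $    id ] $    output L → id
id ] $   id ] $    match 'id'
] $      ] $       match ']'
$        $         accept

The string is accepted.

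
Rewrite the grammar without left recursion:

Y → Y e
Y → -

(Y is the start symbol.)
Y is directly left-recursive. The standard transformation for
  A → A α₁ | ... | A α_m | β₁ | ... | β_n
is
  A  → β₁ A' | ... | β_n A'
  A' → α₁ A' | ... | α_m A' | ε

Y → - becomes Y → - Y'
Y → Y e becomes Y' → e Y'
Add Y' → ε

Resulting grammar:
Y → - Y'
Y' → e Y'
Y' → ε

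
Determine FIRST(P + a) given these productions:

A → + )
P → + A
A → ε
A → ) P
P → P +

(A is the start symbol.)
{ '+' }

FIRST sets of the non-terminals involved (from the grammar, by fixed-point iteration):
  FIRST(P) = { '+' }

To compute FIRST(P + a), process the symbols left to right:
Symbol P is a non-terminal. Add FIRST(P) \ {ε} = { '+' }
P is not nullable (ε ∉ FIRST(P)), so stop here.
FIRST(P + a) = { '+' }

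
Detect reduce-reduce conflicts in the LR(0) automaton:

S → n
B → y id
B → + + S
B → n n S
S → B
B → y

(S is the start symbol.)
No reduce-reduce conflicts

Augment with S' → S and build the canonical LR(0) collection (I0 = CLOSURE({[S' → . S]}), then GOTO on every symbol after a dot until no new states appear). It has 11 states:
  I0: { [B → . + + S], [B → . n n S], [B → . y id], [B → . y], [S → . B], [S → . n], [S' → . S] }  — shift
  I1: { [B → + . + S] }  — shift
  I2: { [S → B .] }  — reduce
  I3: { [S' → S .] }  — accept
  I4: { [B → n . n S], [S → n .] }  — shift, reduce
  I5: { [B → y . id], [B → y .] }  — shift, reduce
  I6: { [B → y id .] }  — reduce
  I7: { [B → . + + S], [B → . n n S], [B → . y id], [B → . y], [B → n n . S], [S → . B], [S → . n] }  — shift
  I8: { [B → n n S .] }  — reduce
  I9: { [B → + + . S], [B → . + + S], [B → . n n S], [B → . y id], [B → . y], [S → . B], [S → . n] }  — shift
  I10: { [B → + + S .] }  — reduce

No state contains more than one complete item.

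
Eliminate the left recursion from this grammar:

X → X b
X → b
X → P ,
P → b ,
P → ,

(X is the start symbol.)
X → b X'
X → P , X'
X' → b X'
X' → ε
P → b ,
P → ,

X is directly left-recursive. The standard transformation for
  A → A α₁ | ... | A α_m | β₁ | ... | β_n
is
  A  → β₁ A' | ... | β_n A'
  A' → α₁ A' | ... | α_m A' | ε

X → b becomes X → b X'
X → P , becomes X → P , X'
X → X b becomes X' → b X'
Add X' → ε

Productions for other non-terminals are unchanged:
  P → b ,
  P → ,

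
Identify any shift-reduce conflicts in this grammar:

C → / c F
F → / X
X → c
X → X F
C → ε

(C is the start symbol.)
A shift-reduce conflict occurs when an LR(0) state has both:
  - a complete (reduce) item [A → α .] (dot at the end), and
  - a shift item [B → β . c γ] (dot before a terminal).

Augment with C' → C and build the canonical LR(0) collection (I0 = CLOSURE({[C' → . C]}), then GOTO on every symbol after a dot until no new states appear). It has 9 states:
  I0: { [C → . / c F], [C → .], [C' → . C] }  — shift, reduce
  I1: { [C → / . c F] }  — shift
  I2: { [C' → C .] }  — accept
  I3: { [C → / c . F], [F → . / X] }  — shift
  I4: { [F → / . X], [X → . X F], [X → . c] }  — shift
  I5: { [C → / c F .] }  — reduce
  I6: { [F → . / X], [F → / X .], [X → X . F] }  — shift, reduce
  I7: { [X → c .] }  — reduce
  I8: { [X → X F .] }  — reduce

I0 contains reduce item [C → .] and shift item [C → . / c F] — shift-reduce conflict.
I6 contains reduce item [F → / X .] and shift item [F → . / X] — shift-reduce conflict.

Answer: Yes — I0: [C → .] vs [C → . / c F]; I6: [F → / X .] vs [F → . / X]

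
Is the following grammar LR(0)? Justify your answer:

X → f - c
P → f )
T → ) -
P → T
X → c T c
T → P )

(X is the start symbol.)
A grammar is LR(0) if no state in the canonical LR(0) collection has:
  - both a shift item (dot before a terminal) and a complete item (shift-reduce conflict), or
  - two or more complete items (reduce-reduce conflict; the accept item [X' → X .] counts as a complete item here).

Augment with X' → X and build the canonical LR(0) collection (I0 = CLOSURE({[X' → . X]}), then GOTO on every symbol after a dot until no new states appear). It has 14 states:
  I0: { [X → . c T c], [X → . f - c], [X' → . X] }  — shift
  I1: { [X' → X .] }  — accept
  I2: { [P → . T], [P → . f )], [T → . ) -], [T → . P )], [X → c . T c] }  — shift
  I3: { [X → f . - c] }  — shift
  I4: { [X → f - . c] }  — shift
  I5: { [X → f - c .] }  — reduce
  I6: { [T → ) . -] }  — shift
  I7: { [T → P . )] }  — shift
  I8: { [P → T .], [X → c T . c] }  — shift, reduce
  I9: { [P → f . )] }  — shift
  I10: { [P → f ) .] }  — reduce
  I11: { [X → c T c .] }  — reduce
  I12: { [T → P ) .] }  — reduce
  I13: { [T → ) - .] }  — reduce

Conflict in state I8:
  Shift-reduce conflict between [P → T .] and [X → c T . c]
So the grammar is NOT LR(0).

Answer: No. Shift-reduce conflict between [P → T .] and [X → c T . c]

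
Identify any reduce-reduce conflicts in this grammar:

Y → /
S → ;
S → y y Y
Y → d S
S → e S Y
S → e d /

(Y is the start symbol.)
A reduce-reduce conflict occurs when an LR(0) state has two complete items [A → α .] and [B → β .] — both call for a reduction, and with no lookahead the parser cannot choose between them.

Augment with Y' → Y and build the canonical LR(0) collection (I0 = CLOSURE({[Y' → . Y]}), then GOTO on every symbol after a dot until no new states appear). It has 14 states:
  I0: { [Y → . /], [Y → . d S], [Y' → . Y] }  — shift
  I1: { [Y → / .] }  — reduce
  I2: { [Y' → Y .] }  — accept
  I3: { [S → . ;], [S → . e S Y], [S → . e d /], [S → . y y Y], [Y → d . S] }  — shift
  I4: { [S → ; .] }  — reduce
  I5: { [Y → d S .] }  — reduce
  I6: { [S → . ;], [S → . e S Y], [S → . e d /], [S → . y y Y], [S → e . S Y], [S → e . d /] }  — shift
  I7: { [S → y . y Y] }  — shift
  I8: { [S → y y . Y], [Y → . /], [Y → . d S] }  — shift
  I9: { [S → y y Y .] }  — reduce
  I10: { [S → e S . Y], [Y → . /], [Y → . d S] }  — shift
  I11: { [S → e d . /] }  — shift
  I12: { [S → e d / .] }  — reduce
  I13: { [S → e S Y .] }  — reduce

No state contains more than one complete item.

Answer: No reduce-reduce conflicts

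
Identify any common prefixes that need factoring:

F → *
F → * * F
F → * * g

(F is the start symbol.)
Yes, F has productions with common prefix '*'

Left-factoring is needed when two productions for the same non-terminal
share a common prefix on the right-hand side.

Productions for F:
  F → *
  F → * * F
  F → * * g

Found common prefix '*' in productions for F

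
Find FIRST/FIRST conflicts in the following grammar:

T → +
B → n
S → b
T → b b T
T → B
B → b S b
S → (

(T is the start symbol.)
Yes. T → b b T / T → B on { 'b' }

A FIRST/FIRST conflict occurs when two productions N → α and N → β for the same non-terminal have FIRST(α) ∩ FIRST(β) ≠ ∅ (with ε ∈ FIRST of a nullable right-hand side, so two nullable alternatives also conflict).

FIRST sets of the non-terminals at (or reachable through a nullable prefix from) the front of some alternative:
  FIRST(B) = { 'b', 'n' }

Productions for T:
  T → +: FIRST = { '+' }
  T → b b T: FIRST = { 'b' }
  T → B: FIRST = { 'b', 'n' }
Productions for B:
  B → n: FIRST = { 'n' }
  B → b S b: FIRST = { 'b' }
Productions for S:
  S → b: FIRST = { 'b' }
  S → (: FIRST = { '(' }

Conflict for T: T → b b T and T → B
  Overlap: { 'b' }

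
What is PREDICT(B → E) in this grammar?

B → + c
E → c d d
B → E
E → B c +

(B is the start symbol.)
PREDICT(B → E) = (FIRST(RHS) \ {ε}) ∪ (FOLLOW(B) if ε ∈ FIRST(RHS), i.e. RHS ⇒* ε)
FIRST(E) = { '+', 'c' }
FIRST(E) = { '+', 'c' }
ε ∉ FIRST(E), so FOLLOW(B) is not added.
PREDICT(B → E) = { '+', 'c' }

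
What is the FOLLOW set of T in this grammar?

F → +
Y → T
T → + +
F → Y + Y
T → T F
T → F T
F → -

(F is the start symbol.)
To compute FOLLOW(T), find every occurrence of T on a right-hand side N → α T β: add FIRST(β) \ {ε}, and if β is empty or nullable also add FOLLOW(N). Iterate to a fixed point.

In Y → T: T is at the end, add FOLLOW(Y)
In T → T F: T is followed by F, add FIRST(F) \ {ε} = { '+', '-' }
In T → F T: T is at the end; this adds FOLLOW(T) to itself — nothing new

The FOLLOW sets referred to above (computed the same way, to a fixed point):
  FOLLOW(Y) = { $, '+', '-' }

Taking the union: FOLLOW(T) = { $, '+', '-' }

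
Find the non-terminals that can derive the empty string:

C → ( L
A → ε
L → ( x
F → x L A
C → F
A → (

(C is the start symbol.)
{ 'A' }

A non-terminal is nullable if it can derive ε (the empty string): either it has an ε-production, or it has a production whose right-hand side consists entirely of nullable non-terminals.

ε-productions: A → ε
So A is immediately nullable.
No further non-terminal can be added: every production for the remaining non-terminals contains a terminal or a non-nullable non-terminal.
Nullable = { 'A' }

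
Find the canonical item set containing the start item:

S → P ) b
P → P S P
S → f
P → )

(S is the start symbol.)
{ [P → . )], [P → . P S P], [S → . P ) b], [S → . f], [S' → . S] }

First, augment the grammar with S' → S
I₀ = CLOSURE({ [S' → . S] }):
  [S' → . S] has the dot before S: add [S → . P ) b], [S → . f]
  [S → . P ) b] has the dot before P: add [P → . P S P], [P → . )]
No further items can be added.

I₀ = { [P → . )], [P → . P S P], [S → . P ) b], [S → . f], [S' → . S] }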